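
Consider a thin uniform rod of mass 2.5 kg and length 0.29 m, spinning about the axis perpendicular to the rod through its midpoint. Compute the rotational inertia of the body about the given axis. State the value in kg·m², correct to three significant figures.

I_cm = (1/12)ML² = (1/12)(2.5)(0.29)² = 0.017521 kg·m²; axis through the centre, so I = 0.017521 kg·m².

0.0175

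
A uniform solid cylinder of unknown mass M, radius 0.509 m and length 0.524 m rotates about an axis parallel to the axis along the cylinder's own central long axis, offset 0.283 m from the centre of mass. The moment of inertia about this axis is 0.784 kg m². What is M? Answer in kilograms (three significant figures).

I = I_cm + Md² = (1/2)MR² + Md² = M·[0.5·(0.509)² + (0.283)²] = M·0.20963.
So M = 0.784 / 0.20963 = 3.7399 kg.

3.74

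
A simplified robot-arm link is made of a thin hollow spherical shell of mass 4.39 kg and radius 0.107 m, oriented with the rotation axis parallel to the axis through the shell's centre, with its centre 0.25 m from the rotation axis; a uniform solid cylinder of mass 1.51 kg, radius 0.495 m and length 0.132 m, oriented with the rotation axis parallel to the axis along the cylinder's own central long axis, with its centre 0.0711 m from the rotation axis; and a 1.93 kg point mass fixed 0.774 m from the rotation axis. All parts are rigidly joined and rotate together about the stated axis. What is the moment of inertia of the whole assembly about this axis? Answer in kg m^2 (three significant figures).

1.66

Spherical shell: I_cm = (2/3)MR² = (2/3)(4.39)(0.107)² = 0.033507 kg m^2; centre at d = 0.25 m, so I = I_cm + Md² gives I = 0.033507 + (4.39)(0.25)² = 0.30788 kg m^2.
Solid cylinder: I_cm = (1/2)MR² = (1/2)(1.51)(0.495)² = 0.18499 kg m^2; centre at d = 0.0711 m, so I = I_cm + Md² gives I = 0.18499 + (1.51)(0.0711)² = 0.19263 kg m^2.
Point mass: I_cm = 0; centre at d = 0.774 m, so I = I_cm + Md² gives I = 0 + (1.93)(0.774)² = 1.1562 kg m^2.
Total I = 0.30788 + 0.19263 + 1.1562 = 1.6567 kg m^2.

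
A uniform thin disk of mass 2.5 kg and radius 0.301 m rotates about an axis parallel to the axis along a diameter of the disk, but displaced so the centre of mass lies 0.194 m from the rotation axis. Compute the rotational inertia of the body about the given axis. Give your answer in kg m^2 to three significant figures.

0.151

I_cm = (1/4)MR² = (1/4)(2.5)(0.301)² = 0.056626 kg m^2; centre at d = 0.194 m, so the parallel axis theorem gives I = 0.056626 + (2.5)(0.194)² = 0.15072 kg m^2.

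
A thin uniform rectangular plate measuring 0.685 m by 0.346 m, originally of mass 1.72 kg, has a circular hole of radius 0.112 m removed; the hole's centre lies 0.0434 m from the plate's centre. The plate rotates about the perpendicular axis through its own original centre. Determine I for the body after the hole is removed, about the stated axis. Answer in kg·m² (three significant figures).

0.0821

Unpierced body about its centre: I₀ = (1/12)M(a²+b²) = (1/12)(1.72)[(0.685)² + (0.346)²] = 0.084415 kg·m².
The removed disk has mass m = M·πr²/(ab) = (1.72)·π(0.112)²/(0.685·0.346) = 0.28599 kg (same uniform areal density).
Its moment of inertia about the rotation axis (parallel-axis theorem): I_hole = (1/2)mr² + md² = (1/2)(0.28599)(0.112)² + (0.28599)(0.0434)² = 0.0023324 kg·m².
Treating the hole as negative mass, I = I₀ − I_hole = 0.084415 − 0.0023324 = 0.082082 kg·m².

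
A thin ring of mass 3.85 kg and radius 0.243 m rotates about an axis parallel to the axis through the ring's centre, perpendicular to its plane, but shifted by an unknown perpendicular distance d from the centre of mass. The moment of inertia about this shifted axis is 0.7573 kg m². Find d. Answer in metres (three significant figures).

0.371

About the centre-of-mass axis, I_cm = MR² = (3.85)(0.243)² = 0.22734 kg m².
Parallel axis theorem: I = I_cm + Md², so Md² = 0.7573 − 0.22734 = 0.52996 kg m².
d = √(0.52996 / 3.85) = 0.37102 m.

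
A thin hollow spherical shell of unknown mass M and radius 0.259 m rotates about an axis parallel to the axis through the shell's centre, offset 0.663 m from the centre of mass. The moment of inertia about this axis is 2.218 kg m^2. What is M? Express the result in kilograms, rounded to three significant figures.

I = I_cm + Md² = (2/3)MR² + Md² = M·[0.666667·(0.259)² + (0.663)²] = M·0.48429.
So M = 2.218 / 0.48429 = 4.5799 kg.

4.58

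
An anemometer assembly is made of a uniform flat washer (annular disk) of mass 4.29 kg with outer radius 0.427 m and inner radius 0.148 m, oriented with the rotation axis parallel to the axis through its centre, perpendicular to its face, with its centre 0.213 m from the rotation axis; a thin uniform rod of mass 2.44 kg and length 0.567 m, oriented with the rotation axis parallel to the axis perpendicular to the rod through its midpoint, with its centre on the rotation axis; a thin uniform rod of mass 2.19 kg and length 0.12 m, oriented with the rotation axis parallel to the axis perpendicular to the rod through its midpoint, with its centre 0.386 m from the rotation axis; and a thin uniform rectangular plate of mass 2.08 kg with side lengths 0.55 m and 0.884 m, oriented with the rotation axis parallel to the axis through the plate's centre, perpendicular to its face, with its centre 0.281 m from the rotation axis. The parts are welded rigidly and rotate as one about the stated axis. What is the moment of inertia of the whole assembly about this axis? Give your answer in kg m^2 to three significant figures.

Annular disk: I_cm = (1/2)M(R²+r²) = (1/2)(4.29)[(0.427)² + (0.148)²] = 0.43808 kg m^2; centre at d = 0.213 m, so I = I_cm + Md² gives I = 0.43808 + (4.29)(0.213)² = 0.63271 kg m^2.
Thin rod: I_cm = (1/12)ML² = (1/12)(2.44)(0.567)² = 0.065369 kg m^2; axis through the centre, so I = 0.065369 kg m^2.
Thin rod: I_cm = (1/12)ML² = (1/12)(2.19)(0.12)² = 0.002628 kg m^2; centre at d = 0.386 m, so I = I_cm + Md² gives I = 0.002628 + (2.19)(0.386)² = 0.32893 kg m^2.
Rectangular plate: I_cm = (1/12)M(a²+b²) = (1/12)(2.08)[(0.55)² + (0.884)²] = 0.18789 kg m^2; centre at d = 0.281 m, so I = I_cm + Md² gives I = 0.18789 + (2.08)(0.281)² = 0.35212 kg m^2.
Total I = 0.63271 + 0.065369 + 0.32893 + 0.35212 = 1.3791 kg m^2.

1.38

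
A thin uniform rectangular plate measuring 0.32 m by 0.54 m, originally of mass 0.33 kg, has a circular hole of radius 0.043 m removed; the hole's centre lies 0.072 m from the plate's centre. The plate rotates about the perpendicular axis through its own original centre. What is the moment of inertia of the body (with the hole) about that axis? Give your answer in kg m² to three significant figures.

0.0108

Unpierced body about its centre: I₀ = (1/12)M(a²+b²) = (1/12)(0.33)[(0.32)² + (0.54)²] = 0.010835 kg m².
The removed disk has mass m = M·πr²/(ab) = (0.33)·π(0.043)²/(0.32·0.54) = 0.011093 kg (same uniform areal density).
Its moment of inertia about the rotation axis (parallel-axis theorem): I_hole = (1/2)mr² + md² = (1/2)(0.011093)(0.043)² + (0.011093)(0.072)² = 6.7763e-05 kg m².
Treating the hole as negative mass, I = I₀ − I_hole = 0.010835 − 6.7763e-05 = 0.010767 kg m².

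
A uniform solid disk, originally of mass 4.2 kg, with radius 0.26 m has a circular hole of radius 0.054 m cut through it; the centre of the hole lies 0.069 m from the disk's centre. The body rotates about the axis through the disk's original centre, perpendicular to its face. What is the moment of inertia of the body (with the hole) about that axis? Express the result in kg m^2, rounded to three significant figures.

0.141

Unpierced body about its centre: I₀ = (1/2)MR² = (1/2)(4.2)(0.26)² = 0.14196 kg m^2.
The removed disk has mass m = M·(r/R)² = (4.2)(0.054/0.26)² = 0.18117 kg (same uniform areal density).
Its moment of inertia about the rotation axis (parallel-axis theorem): I_hole = (1/2)mr² + md² = (1/2)(0.18117)(0.054)² + (0.18117)(0.069)² = 0.0011267 kg m^2.
Treating the hole as negative mass, I = I₀ − I_hole = 0.14196 − 0.0011267 = 0.14083 kg m^2.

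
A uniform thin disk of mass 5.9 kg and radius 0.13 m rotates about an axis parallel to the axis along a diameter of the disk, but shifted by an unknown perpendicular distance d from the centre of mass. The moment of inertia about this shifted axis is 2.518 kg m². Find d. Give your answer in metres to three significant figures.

0.650

About the centre-of-mass axis, I_cm = (1/4)MR² = (1/4)(5.9)(0.13)² = 0.024928 kg m².
Parallel axis theorem: I = I_cm + Md², so Md² = 2.518 − 0.024928 = 2.4931 kg m².
d = √(2.4931 / 5.9) = 0.65004 m.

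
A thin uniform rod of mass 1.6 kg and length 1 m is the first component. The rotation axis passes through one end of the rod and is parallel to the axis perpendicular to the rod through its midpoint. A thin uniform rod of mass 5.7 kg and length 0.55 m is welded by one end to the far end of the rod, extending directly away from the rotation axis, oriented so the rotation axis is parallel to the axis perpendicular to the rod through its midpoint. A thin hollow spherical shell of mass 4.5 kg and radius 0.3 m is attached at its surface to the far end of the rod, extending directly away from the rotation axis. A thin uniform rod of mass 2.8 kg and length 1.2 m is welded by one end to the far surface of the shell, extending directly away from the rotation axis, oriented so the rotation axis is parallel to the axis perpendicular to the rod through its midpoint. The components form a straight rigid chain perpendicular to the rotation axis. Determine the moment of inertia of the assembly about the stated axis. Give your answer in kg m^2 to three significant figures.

47.1

Thin rod: I_cm = (1/12)ML² = (1/12)(1.6)(1)² = 0.13333 kg m^2; centre at d = 0.5 m, so the parallel axis theorem gives I = 0.13333 + (1.6)(0.5)² = 0.53333 kg m^2.
Thin rod: I_cm = (1/12)ML² = (1/12)(5.7)(0.55)² = 0.14369 kg m^2; centre at d = 0.5 + 0.5 + 0.275 = 1.275 m, so the parallel axis theorem gives I = 0.14369 + (5.7)(1.275)² = 9.4098 kg m^2.
Spherical shell: I_cm = (2/3)MR² = (2/3)(4.5)(0.3)² = 0.27 kg m^2; centre at d = 0.5 + 0.5 + 0.275 + 0.275 + 0.3 = 1.85 m, so the parallel axis theorem gives I = 0.27 + (4.5)(1.85)² = 15.671 kg m^2.
Thin rod: I_cm = (1/12)ML² = (1/12)(2.8)(1.2)² = 0.336 kg m^2; centre at d = 0.5 + 0.5 + 0.275 + 0.275 + 0.3 + 0.3 + 0.6 = 2.75 m, so the parallel axis theorem gives I = 0.336 + (2.8)(2.75)² = 21.511 kg m^2.
Total I = 0.53333 + 9.4098 + 15.671 + 21.511 = 47.125 kg m^2.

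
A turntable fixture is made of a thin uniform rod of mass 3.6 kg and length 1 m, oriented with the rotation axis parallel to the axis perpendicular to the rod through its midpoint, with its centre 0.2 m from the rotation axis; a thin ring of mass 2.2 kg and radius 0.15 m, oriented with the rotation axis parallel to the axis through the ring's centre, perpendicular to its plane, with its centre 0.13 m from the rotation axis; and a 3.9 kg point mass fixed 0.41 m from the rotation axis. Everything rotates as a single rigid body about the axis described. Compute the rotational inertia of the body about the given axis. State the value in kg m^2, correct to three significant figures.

Thin rod: I_cm = (1/12)ML² = (1/12)(3.6)(1)² = 0.3 kg m^2; centre at d = 0.2 m, so the parallel axis theorem gives I = 0.3 + (3.6)(0.2)² = 0.444 kg m^2.
Thin ring: I_cm = MR² = (2.2)(0.15)² = 0.0495 kg m^2; centre at d = 0.13 m, so the parallel axis theorem gives I = 0.0495 + (2.2)(0.13)² = 0.08668 kg m^2.
Point mass: I_cm = 0; centre at d = 0.41 m, so the parallel axis theorem gives I = 0 + (3.9)(0.41)² = 0.65559 kg m^2.
Total I = 0.444 + 0.08668 + 0.65559 = 1.1863 kg m^2.

1.19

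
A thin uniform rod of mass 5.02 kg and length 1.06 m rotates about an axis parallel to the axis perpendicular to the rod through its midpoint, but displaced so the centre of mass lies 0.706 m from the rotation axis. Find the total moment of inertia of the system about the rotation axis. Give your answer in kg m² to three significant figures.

2.97

I_cm = (1/12)ML² = (1/12)(5.02)(1.06)² = 0.47004 kg m²; centre at d = 0.706 m, so I = I_cm + Md² gives I = 0.47004 + (5.02)(0.706)² = 2.9722 kg m².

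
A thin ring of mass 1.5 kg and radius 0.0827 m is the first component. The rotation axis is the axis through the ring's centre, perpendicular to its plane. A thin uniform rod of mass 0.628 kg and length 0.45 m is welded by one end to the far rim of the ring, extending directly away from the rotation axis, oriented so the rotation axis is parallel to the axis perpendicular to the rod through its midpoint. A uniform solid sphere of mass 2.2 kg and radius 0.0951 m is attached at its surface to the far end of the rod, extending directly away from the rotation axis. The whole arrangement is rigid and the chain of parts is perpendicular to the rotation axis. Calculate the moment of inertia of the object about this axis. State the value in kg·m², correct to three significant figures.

0.955

Thin ring: I_cm = MR² = (1.5)(0.0827)² = 0.010259 kg·m²; axis through the centre, so I = 0.010259 kg·m².
Thin rod: I_cm = (1/12)ML² = (1/12)(0.628)(0.45)² = 0.010597 kg·m²; centre at d = 0.0827 + 0.225 = 0.3077 m, so I = I_cm + Md² gives I = 0.010597 + (0.628)(0.3077)² = 0.070056 kg·m².
Solid sphere: I_cm = (2/5)MR² = (2/5)(2.2)(0.0951)² = 0.0079587 kg·m²; centre at d = 0.0827 + 0.225 + 0.225 + 0.0951 = 0.6278 m, so I = I_cm + Md² gives I = 0.0079587 + (2.2)(0.6278)² = 0.87505 kg·m².
Total I = 0.010259 + 0.070056 + 0.87505 = 0.95537 kg·m².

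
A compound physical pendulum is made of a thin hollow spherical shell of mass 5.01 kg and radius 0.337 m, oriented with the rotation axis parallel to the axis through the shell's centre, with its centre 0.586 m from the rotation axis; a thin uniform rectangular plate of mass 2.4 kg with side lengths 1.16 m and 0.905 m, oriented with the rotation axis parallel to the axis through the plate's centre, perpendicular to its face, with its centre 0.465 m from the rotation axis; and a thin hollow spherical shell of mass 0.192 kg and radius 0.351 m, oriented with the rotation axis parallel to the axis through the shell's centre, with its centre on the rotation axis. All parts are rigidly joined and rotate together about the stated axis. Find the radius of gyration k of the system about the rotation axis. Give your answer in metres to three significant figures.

0.635

Spherical shell: I_cm = (2/3)MR² = (2/3)(5.01)(0.337)² = 0.37932 kg·m²; centre at d = 0.586 m, so the parallel axis theorem gives I = 0.37932 + (5.01)(0.586)² = 2.0997 kg·m².
Rectangular plate: I_cm = (1/12)M(a²+b²) = (1/12)(2.4)[(1.16)² + (0.905)²] = 0.43292 kg·m²; centre at d = 0.465 m, so the parallel axis theorem gives I = 0.43292 + (2.4)(0.465)² = 0.95186 kg·m².
Spherical shell: I_cm = (2/3)MR² = (2/3)(0.192)(0.351)² = 0.01577 kg·m²; axis through the centre, so I = 0.01577 kg·m².
Total I = 3.0674 kg·m²; total mass M = 7.602 kg.
k = √(I/M) = √(3.0674/7.602) = 0.63521 m.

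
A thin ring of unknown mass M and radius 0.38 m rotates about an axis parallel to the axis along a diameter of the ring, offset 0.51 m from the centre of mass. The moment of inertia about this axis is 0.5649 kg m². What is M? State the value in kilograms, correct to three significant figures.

1.70

I = I_cm + Md² = (1/2)MR² + Md² = M·[0.5·(0.38)² + (0.51)²] = M·0.3323.
So M = 0.5649 / 0.3323 = 1.7 kg.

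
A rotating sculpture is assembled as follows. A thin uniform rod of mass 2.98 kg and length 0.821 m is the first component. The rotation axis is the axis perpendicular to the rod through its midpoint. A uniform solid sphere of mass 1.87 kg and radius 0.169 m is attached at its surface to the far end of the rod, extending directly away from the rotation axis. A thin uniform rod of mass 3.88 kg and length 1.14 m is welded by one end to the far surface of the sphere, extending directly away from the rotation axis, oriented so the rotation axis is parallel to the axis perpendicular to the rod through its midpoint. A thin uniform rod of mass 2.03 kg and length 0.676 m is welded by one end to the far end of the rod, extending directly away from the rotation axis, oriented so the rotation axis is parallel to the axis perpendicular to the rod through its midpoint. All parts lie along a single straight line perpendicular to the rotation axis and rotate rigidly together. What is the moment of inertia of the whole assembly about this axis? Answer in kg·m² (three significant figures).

18.1

Thin rod: I_cm = (1/12)ML² = (1/12)(2.98)(0.821)² = 0.16739 kg·m²; axis through the centre, so I = 0.16739 kg·m².
Solid sphere: I_cm = (2/5)MR² = (2/5)(1.87)(0.169)² = 0.021364 kg·m²; centre at d = 0.4105 + 0.169 = 0.5795 m, so I = I_cm + Md² gives I = 0.021364 + (1.87)(0.5795)² = 0.64935 kg·m².
Thin rod: I_cm = (1/12)ML² = (1/12)(3.88)(1.14)² = 0.4202 kg·m²; centre at d = 0.4105 + 0.169 + 0.169 + 0.57 = 1.3185 m, so I = I_cm + Md² gives I = 0.4202 + (3.88)(1.3185)² = 7.1654 kg·m².
Thin rod: I_cm = (1/12)ML² = (1/12)(2.03)(0.676)² = 0.077305 kg·m²; centre at d = 0.4105 + 0.169 + 0.169 + 0.57 + 0.57 + 0.338 = 2.2265 m, so I = I_cm + Md² gives I = 0.077305 + (2.03)(2.2265)² = 10.141 kg·m².
Total I = 0.16739 + 0.64935 + 7.1654 + 10.141 = 18.123 kg·m².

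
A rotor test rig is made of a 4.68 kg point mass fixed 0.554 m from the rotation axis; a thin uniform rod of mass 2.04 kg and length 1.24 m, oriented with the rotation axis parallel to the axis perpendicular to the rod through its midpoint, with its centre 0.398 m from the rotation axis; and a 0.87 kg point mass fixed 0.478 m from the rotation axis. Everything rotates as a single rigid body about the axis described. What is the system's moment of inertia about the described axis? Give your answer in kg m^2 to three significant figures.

2.22

Point mass: I_cm = 0; centre at d = 0.554 m, so the parallel axis theorem gives I = 0 + (4.68)(0.554)² = 1.4364 kg m^2.
Thin rod: I_cm = (1/12)ML² = (1/12)(2.04)(1.24)² = 0.26139 kg m^2; centre at d = 0.398 m, so the parallel axis theorem gives I = 0.26139 + (2.04)(0.398)² = 0.58454 kg m^2.
Point mass: I_cm = 0; centre at d = 0.478 m, so the parallel axis theorem gives I = 0 + (0.87)(0.478)² = 0.19878 kg m^2.
Total I = 1.4364 + 0.58454 + 0.19878 = 2.2197 kg m^2.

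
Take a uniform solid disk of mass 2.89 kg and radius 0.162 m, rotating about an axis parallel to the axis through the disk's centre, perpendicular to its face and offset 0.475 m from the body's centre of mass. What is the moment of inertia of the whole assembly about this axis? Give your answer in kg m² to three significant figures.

I_cm = (1/2)MR² = (1/2)(2.89)(0.162)² = 0.037923 kg m²; centre at d = 0.475 m, so I = I_cm + Md² gives I = 0.037923 + (2.89)(0.475)² = 0.68998 kg m².

0.690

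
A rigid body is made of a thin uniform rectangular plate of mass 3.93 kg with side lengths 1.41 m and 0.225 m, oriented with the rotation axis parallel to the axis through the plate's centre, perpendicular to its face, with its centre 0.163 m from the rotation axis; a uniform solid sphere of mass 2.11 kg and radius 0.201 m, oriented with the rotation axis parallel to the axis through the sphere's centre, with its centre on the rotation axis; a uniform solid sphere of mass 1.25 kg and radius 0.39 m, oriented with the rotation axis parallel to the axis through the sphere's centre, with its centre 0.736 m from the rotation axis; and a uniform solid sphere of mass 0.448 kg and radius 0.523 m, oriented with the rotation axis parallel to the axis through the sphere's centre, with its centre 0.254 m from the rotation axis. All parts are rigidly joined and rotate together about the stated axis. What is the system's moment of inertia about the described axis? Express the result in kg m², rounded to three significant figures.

Rectangular plate: I_cm = (1/12)M(a²+b²) = (1/12)(3.93)[(1.41)² + (0.225)²] = 0.66768 kg m²; centre at d = 0.163 m, so the parallel axis theorem gives I = 0.66768 + (3.93)(0.163)² = 0.7721 kg m².
Solid sphere: I_cm = (2/5)MR² = (2/5)(2.11)(0.201)² = 0.034098 kg m²; axis through the centre, so I = 0.034098 kg m².
Solid sphere: I_cm = (2/5)MR² = (2/5)(1.25)(0.39)² = 0.07605 kg m²; centre at d = 0.736 m, so the parallel axis theorem gives I = 0.07605 + (1.25)(0.736)² = 0.75317 kg m².
Solid sphere: I_cm = (2/5)MR² = (2/5)(0.448)(0.523)² = 0.049016 kg m²; centre at d = 0.254 m, so the parallel axis theorem gives I = 0.049016 + (0.448)(0.254)² = 0.07792 kg m².
Total I = 0.7721 + 0.034098 + 0.75317 + 0.07792 = 1.6373 kg m².

1.64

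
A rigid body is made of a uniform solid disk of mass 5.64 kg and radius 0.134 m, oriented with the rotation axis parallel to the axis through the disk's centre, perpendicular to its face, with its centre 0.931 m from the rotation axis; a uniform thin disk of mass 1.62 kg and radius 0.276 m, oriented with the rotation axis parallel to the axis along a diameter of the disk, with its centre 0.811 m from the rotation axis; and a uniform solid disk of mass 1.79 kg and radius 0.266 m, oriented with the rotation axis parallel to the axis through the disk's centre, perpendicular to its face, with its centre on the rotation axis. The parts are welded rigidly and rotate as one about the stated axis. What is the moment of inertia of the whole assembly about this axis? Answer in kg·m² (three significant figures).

Solid disk: I_cm = (1/2)MR² = (1/2)(5.64)(0.134)² = 0.050636 kg·m²; centre at d = 0.931 m, so I = I_cm + Md² gives I = 0.050636 + (5.64)(0.931)² = 4.9392 kg·m².
Thin disk: I_cm = (1/4)MR² = (1/4)(1.62)(0.276)² = 0.030851 kg·m²; centre at d = 0.811 m, so I = I_cm + Md² gives I = 0.030851 + (1.62)(0.811)² = 1.0964 kg·m².
Solid disk: I_cm = (1/2)MR² = (1/2)(1.79)(0.266)² = 0.063327 kg·m²; axis through the centre, so I = 0.063327 kg·m².
Total I = 4.9392 + 1.0964 + 0.063327 = 6.0989 kg·m².

6.10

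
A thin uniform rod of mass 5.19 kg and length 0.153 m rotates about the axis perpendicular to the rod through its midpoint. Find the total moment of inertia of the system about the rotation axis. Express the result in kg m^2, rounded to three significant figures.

0.0101

I_cm = (1/12)ML² = (1/12)(5.19)(0.153)² = 0.010124 kg m^2; axis through the centre, so I = 0.010124 kg m^2.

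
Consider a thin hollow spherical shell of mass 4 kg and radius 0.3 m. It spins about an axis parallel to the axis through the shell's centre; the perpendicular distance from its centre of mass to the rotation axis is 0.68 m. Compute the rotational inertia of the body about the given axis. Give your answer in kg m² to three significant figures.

I_cm = (2/3)MR² = (2/3)(4)(0.3)² = 0.24 kg m²; centre at d = 0.68 m, so I = I_cm + Md² gives I = 0.24 + (4)(0.68)² = 2.0896 kg m².

2.09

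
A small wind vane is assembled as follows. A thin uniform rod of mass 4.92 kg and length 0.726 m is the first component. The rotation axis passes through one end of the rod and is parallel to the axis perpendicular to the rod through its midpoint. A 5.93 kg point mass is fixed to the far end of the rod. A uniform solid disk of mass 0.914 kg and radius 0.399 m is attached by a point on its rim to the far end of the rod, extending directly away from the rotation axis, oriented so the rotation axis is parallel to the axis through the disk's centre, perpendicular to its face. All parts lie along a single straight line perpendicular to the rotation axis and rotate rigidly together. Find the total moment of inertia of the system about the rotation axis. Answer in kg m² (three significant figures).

Thin rod: I_cm = (1/12)ML² = (1/12)(4.92)(0.726)² = 0.2161 kg m²; centre at d = 0.363 m, so I = I_cm + Md² gives I = 0.2161 + (4.92)(0.363)² = 0.8644 kg m².
Point mass: I_cm = 0; centre at d = 0.363 + 0.363 = 0.726 m, so I = I_cm + Md² gives I = 0 + (5.93)(0.726)² = 3.1256 kg m².
Solid disk: I_cm = (1/2)MR² = (1/2)(0.914)(0.399)² = 0.072755 kg m²; centre at d = 0.363 + 0.363 + 0.399 = 1.125 m, so I = I_cm + Md² gives I = 0.072755 + (0.914)(1.125)² = 1.2295 kg m².
Total I = 0.8644 + 3.1256 + 1.2295 = 5.2195 kg m².

5.22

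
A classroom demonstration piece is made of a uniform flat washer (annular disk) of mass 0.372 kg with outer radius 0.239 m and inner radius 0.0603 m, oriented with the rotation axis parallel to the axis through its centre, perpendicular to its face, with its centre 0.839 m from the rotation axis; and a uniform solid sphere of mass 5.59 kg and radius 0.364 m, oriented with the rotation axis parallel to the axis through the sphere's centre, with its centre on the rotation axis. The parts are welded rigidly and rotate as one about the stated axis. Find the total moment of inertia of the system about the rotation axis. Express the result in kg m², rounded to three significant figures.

0.569

Annular disk: I_cm = (1/2)M(R²+r²) = (1/2)(0.372)[(0.239)² + (0.0603)²] = 0.011301 kg m²; centre at d = 0.839 m, so the parallel axis theorem gives I = 0.011301 + (0.372)(0.839)² = 0.27316 kg m².
Solid sphere: I_cm = (2/5)MR² = (2/5)(5.59)(0.364)² = 0.29626 kg m²; axis through the centre, so I = 0.29626 kg m².
Total I = 0.27316 + 0.29626 = 0.56942 kg m².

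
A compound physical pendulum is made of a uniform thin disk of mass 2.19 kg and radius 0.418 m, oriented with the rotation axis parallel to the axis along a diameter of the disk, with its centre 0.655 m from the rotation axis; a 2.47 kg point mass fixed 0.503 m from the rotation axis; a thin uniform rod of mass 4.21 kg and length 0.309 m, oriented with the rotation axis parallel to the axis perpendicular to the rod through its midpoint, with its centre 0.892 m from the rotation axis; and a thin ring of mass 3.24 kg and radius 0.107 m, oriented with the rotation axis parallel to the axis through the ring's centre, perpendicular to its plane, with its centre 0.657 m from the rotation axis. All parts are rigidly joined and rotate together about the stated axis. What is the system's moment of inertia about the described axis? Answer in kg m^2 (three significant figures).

Thin disk: I_cm = (1/4)MR² = (1/4)(2.19)(0.418)² = 0.095661 kg m^2; centre at d = 0.655 m, so the parallel axis theorem gives I = 0.095661 + (2.19)(0.655)² = 1.0352 kg m^2.
Point mass: I_cm = 0; centre at d = 0.503 m, so the parallel axis theorem gives I = 0 + (2.47)(0.503)² = 0.62493 kg m^2.
Thin rod: I_cm = (1/12)ML² = (1/12)(4.21)(0.309)² = 0.033498 kg m^2; centre at d = 0.892 m, so the parallel axis theorem gives I = 0.033498 + (4.21)(0.892)² = 3.3832 kg m^2.
Thin ring: I_cm = MR² = (3.24)(0.107)² = 0.037095 kg m^2; centre at d = 0.657 m, so the parallel axis theorem gives I = 0.037095 + (3.24)(0.657)² = 1.4356 kg m^2.
Total I = 1.0352 + 0.62493 + 3.3832 + 1.4356 = 6.479 kg m^2.

6.48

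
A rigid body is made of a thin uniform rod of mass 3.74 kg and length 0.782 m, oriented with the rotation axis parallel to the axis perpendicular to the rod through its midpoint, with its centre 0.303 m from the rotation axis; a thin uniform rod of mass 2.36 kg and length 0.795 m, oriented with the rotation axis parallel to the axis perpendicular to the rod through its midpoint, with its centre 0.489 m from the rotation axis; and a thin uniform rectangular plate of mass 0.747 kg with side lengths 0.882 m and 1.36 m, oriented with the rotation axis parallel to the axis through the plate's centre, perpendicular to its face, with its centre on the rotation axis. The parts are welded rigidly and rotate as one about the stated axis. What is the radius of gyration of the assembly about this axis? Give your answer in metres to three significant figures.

Thin rod: I_cm = (1/12)ML² = (1/12)(3.74)(0.782)² = 0.19059 kg m²; centre at d = 0.303 m, so the parallel axis theorem gives I = 0.19059 + (3.74)(0.303)² = 0.53396 kg m².
Thin rod: I_cm = (1/12)ML² = (1/12)(2.36)(0.795)² = 0.1243 kg m²; centre at d = 0.489 m, so the parallel axis theorem gives I = 0.1243 + (2.36)(0.489)² = 0.68862 kg m².
Rectangular plate: I_cm = (1/12)M(a²+b²) = (1/12)(0.747)[(0.882)² + (1.36)²] = 0.16356 kg m²; axis through the centre, so I = 0.16356 kg m².
Total I = 1.3861 kg m²; total mass M = 6.847 kg.
k = √(I/M) = √(1.3861/6.847) = 0.44994 m.

0.450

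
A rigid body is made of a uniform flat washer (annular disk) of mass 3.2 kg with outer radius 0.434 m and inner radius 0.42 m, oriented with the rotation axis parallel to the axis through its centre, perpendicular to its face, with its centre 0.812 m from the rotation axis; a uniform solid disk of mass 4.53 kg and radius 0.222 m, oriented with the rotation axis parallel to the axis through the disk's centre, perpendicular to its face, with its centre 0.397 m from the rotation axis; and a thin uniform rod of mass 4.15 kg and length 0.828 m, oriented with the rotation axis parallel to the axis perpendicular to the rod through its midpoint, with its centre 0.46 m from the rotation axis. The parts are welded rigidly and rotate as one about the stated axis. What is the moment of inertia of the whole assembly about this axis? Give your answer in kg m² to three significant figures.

4.63

Annular disk: I_cm = (1/2)M(R²+r²) = (1/2)(3.2)[(0.434)² + (0.42)²] = 0.58361 kg m²; centre at d = 0.812 m, so I = I_cm + Md² gives I = 0.58361 + (3.2)(0.812)² = 2.6935 kg m².
Solid disk: I_cm = (1/2)MR² = (1/2)(4.53)(0.222)² = 0.11163 kg m²; centre at d = 0.397 m, so I = I_cm + Md² gives I = 0.11163 + (4.53)(0.397)² = 0.8256 kg m².
Thin rod: I_cm = (1/12)ML² = (1/12)(4.15)(0.828)² = 0.2371 kg m²; centre at d = 0.46 m, so I = I_cm + Md² gives I = 0.2371 + (4.15)(0.46)² = 1.1152 kg m².
Total I = 2.6935 + 0.8256 + 1.1152 = 4.6343 kg m².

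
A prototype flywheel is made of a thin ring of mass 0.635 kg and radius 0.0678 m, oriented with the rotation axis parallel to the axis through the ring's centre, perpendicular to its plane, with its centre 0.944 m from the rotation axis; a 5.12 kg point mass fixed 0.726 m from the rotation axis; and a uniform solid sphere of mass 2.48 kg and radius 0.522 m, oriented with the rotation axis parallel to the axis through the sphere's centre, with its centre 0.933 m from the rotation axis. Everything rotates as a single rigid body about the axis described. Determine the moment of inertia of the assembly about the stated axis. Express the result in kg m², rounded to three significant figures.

Thin ring: I_cm = MR² = (0.635)(0.0678)² = 0.002919 kg m²; centre at d = 0.944 m, so I = I_cm + Md² gives I = 0.002919 + (0.635)(0.944)² = 0.56879 kg m².
Point mass: I_cm = 0; centre at d = 0.726 m, so I = I_cm + Md² gives I = 0 + (5.12)(0.726)² = 2.6986 kg m².
Solid sphere: I_cm = (2/5)MR² = (2/5)(2.48)(0.522)² = 0.2703 kg m²; centre at d = 0.933 m, so I = I_cm + Md² gives I = 0.2703 + (2.48)(0.933)² = 2.4291 kg m².
Total I = 0.56879 + 2.6986 + 2.4291 = 5.6965 kg m².

5.70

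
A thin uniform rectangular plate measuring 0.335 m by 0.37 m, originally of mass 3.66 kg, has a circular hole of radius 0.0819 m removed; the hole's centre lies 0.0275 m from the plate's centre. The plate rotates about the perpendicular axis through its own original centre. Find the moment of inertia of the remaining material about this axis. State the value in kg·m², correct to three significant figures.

0.0734

Unpierced body about its centre: I₀ = (1/12)M(a²+b²) = (1/12)(3.66)[(0.335)² + (0.37)²] = 0.075983 kg·m².
The removed disk has mass m = M·πr²/(ab) = (3.66)·π(0.0819)²/(0.335·0.37) = 0.62223 kg (same uniform areal density).
Its moment of inertia about the rotation axis (parallel-axis theorem): I_hole = (1/2)mr² + md² = (1/2)(0.62223)(0.0819)² + (0.62223)(0.0275)² = 0.0025574 kg·m².
Treating the hole as negative mass, I = I₀ − I_hole = 0.075983 − 0.0025574 = 0.073426 kg·m².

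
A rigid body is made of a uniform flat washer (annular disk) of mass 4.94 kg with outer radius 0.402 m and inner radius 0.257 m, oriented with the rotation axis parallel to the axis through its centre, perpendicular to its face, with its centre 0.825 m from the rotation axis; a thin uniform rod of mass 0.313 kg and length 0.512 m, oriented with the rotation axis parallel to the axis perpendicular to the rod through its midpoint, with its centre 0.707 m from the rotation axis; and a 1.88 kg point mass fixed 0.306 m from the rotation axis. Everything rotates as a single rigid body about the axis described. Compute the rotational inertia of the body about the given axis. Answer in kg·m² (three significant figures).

Annular disk: I_cm = (1/2)M(R²+r²) = (1/2)(4.94)[(0.402)² + (0.257)²] = 0.5623 kg·m²; centre at d = 0.825 m, so the parallel axis theorem gives I = 0.5623 + (4.94)(0.825)² = 3.9246 kg·m².
Thin rod: I_cm = (1/12)ML² = (1/12)(0.313)(0.512)² = 0.0068376 kg·m²; centre at d = 0.707 m, so the parallel axis theorem gives I = 0.0068376 + (0.313)(0.707)² = 0.16329 kg·m².
Point mass: I_cm = 0; centre at d = 0.306 m, so the parallel axis theorem gives I = 0 + (1.88)(0.306)² = 0.17604 kg·m².
Total I = 3.9246 + 0.16329 + 0.17604 = 4.2639 kg·m².

4.26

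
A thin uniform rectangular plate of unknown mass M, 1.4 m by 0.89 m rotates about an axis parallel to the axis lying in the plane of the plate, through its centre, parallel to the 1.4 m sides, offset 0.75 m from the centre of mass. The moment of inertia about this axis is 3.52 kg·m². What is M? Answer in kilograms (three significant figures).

I = I_cm + Md² = (1/12)Mb² + Md² = M·[0.0833333·(0.89)² + (0.75)²] = M·0.62851.
So M = 3.52 / 0.62851 = 5.6006 kg.

5.60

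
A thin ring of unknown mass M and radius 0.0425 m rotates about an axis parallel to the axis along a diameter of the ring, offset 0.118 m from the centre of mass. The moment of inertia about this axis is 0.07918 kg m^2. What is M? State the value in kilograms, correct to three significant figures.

5.34

I = I_cm + Md² = (1/2)MR² + Md² = M·[0.5·(0.0425)² + (0.118)²] = M·0.014827.
So M = 0.07918 / 0.014827 = 5.3402 kg.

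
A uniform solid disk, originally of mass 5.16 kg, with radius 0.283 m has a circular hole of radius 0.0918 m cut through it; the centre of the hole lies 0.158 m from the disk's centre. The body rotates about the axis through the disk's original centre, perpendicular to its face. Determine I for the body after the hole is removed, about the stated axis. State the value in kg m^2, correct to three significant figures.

Unpierced body about its centre: I₀ = (1/2)MR² = (1/2)(5.16)(0.283)² = 0.20663 kg m^2.
The removed disk has mass m = M·(r/R)² = (5.16)(0.0918/0.283)² = 0.54295 kg (same uniform areal density).
Its moment of inertia about the rotation axis (parallel-axis theorem): I_hole = (1/2)mr² + md² = (1/2)(0.54295)(0.0918)² + (0.54295)(0.158)² = 0.015842 kg m^2.
Treating the hole as negative mass, I = I₀ − I_hole = 0.20663 − 0.015842 = 0.19079 kg m^2.

0.191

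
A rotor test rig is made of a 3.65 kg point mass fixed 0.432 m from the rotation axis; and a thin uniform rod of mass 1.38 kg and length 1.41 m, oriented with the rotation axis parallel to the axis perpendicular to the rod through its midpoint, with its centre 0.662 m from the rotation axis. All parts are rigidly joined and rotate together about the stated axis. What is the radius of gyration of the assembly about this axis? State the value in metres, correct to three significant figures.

Point mass: I_cm = 0; centre at d = 0.432 m, so I = I_cm + Md² gives I = 0 + (3.65)(0.432)² = 0.68118 kg m^2.
Thin rod: I_cm = (1/12)ML² = (1/12)(1.38)(1.41)² = 0.22863 kg m^2; centre at d = 0.662 m, so I = I_cm + Md² gives I = 0.22863 + (1.38)(0.662)² = 0.83341 kg m^2.
Total I = 1.5146 kg m^2; total mass M = 5.03 kg.
k = √(I/M) = √(1.5146/5.03) = 0.54874 m.

0.549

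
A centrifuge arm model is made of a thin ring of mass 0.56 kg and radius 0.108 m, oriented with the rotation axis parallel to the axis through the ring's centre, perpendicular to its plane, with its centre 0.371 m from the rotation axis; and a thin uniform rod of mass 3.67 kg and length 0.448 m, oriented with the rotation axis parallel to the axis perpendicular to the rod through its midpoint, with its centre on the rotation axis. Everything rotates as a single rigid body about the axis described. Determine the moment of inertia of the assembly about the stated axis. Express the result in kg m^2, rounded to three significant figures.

0.145

Thin ring: I_cm = MR² = (0.56)(0.108)² = 0.0065318 kg m^2; centre at d = 0.371 m, so the parallel axis theorem gives I = 0.0065318 + (0.56)(0.371)² = 0.083611 kg m^2.
Thin rod: I_cm = (1/12)ML² = (1/12)(3.67)(0.448)² = 0.061382 kg m^2; axis through the centre, so I = 0.061382 kg m^2.
Total I = 0.083611 + 0.061382 = 0.14499 kg m^2.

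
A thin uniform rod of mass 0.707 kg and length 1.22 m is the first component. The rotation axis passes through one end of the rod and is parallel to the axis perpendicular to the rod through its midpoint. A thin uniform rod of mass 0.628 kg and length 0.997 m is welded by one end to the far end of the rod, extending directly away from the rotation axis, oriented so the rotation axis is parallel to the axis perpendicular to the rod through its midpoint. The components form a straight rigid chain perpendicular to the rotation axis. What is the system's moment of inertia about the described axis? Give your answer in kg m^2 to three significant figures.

2.26

Thin rod: I_cm = (1/12)ML² = (1/12)(0.707)(1.22)² = 0.087692 kg m^2; centre at d = 0.61 m, so I = I_cm + Md² gives I = 0.087692 + (0.707)(0.61)² = 0.35077 kg m^2.
Thin rod: I_cm = (1/12)ML² = (1/12)(0.628)(0.997)² = 0.05202 kg m^2; centre at d = 0.61 + 0.61 + 0.4985 = 1.7185 m, so I = I_cm + Md² gives I = 0.05202 + (0.628)(1.7185)² = 1.9067 kg m^2.
Total I = 0.35077 + 1.9067 = 2.2574 kg m^2.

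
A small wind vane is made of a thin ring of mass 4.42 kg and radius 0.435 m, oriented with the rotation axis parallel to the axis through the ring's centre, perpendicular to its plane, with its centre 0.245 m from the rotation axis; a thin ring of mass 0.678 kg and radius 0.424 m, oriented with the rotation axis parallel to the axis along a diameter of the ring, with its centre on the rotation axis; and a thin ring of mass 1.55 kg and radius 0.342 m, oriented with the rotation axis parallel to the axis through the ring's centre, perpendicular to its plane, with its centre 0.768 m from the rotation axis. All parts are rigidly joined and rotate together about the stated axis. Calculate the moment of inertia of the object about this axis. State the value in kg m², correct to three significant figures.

Thin ring: I_cm = MR² = (4.42)(0.435)² = 0.83637 kg m²; centre at d = 0.245 m, so I = I_cm + Md² gives I = 0.83637 + (4.42)(0.245)² = 1.1017 kg m².
Thin ring: I_cm = (1/2)MR² = (1/2)(0.678)(0.424)² = 0.060944 kg m²; axis through the centre, so I = 0.060944 kg m².
Thin ring: I_cm = MR² = (1.55)(0.342)² = 0.18129 kg m²; centre at d = 0.768 m, so I = I_cm + Md² gives I = 0.18129 + (1.55)(0.768)² = 1.0955 kg m².
Total I = 1.1017 + 0.060944 + 1.0955 = 2.2582 kg m².

2.26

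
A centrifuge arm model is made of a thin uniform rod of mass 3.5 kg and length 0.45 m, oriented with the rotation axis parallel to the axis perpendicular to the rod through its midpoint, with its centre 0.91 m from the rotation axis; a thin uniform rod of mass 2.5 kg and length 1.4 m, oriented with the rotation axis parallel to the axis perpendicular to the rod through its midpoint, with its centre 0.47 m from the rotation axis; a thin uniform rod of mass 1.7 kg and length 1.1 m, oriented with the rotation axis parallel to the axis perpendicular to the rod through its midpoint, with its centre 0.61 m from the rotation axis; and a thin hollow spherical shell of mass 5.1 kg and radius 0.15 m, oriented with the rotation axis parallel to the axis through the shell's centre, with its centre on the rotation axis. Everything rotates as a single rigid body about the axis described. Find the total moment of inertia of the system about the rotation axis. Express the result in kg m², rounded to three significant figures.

Thin rod: I_cm = (1/12)ML² = (1/12)(3.5)(0.45)² = 0.059062 kg m²; centre at d = 0.91 m, so the parallel axis theorem gives I = 0.059062 + (3.5)(0.91)² = 2.9574 kg m².
Thin rod: I_cm = (1/12)ML² = (1/12)(2.5)(1.4)² = 0.40833 kg m²; centre at d = 0.47 m, so the parallel axis theorem gives I = 0.40833 + (2.5)(0.47)² = 0.96058 kg m².
Thin rod: I_cm = (1/12)ML² = (1/12)(1.7)(1.1)² = 0.17142 kg m²; centre at d = 0.61 m, so the parallel axis theorem gives I = 0.17142 + (1.7)(0.61)² = 0.80399 kg m².
Spherical shell: I_cm = (2/3)MR² = (2/3)(5.1)(0.15)² = 0.0765 kg m²; axis through the centre, so I = 0.0765 kg m².
Total I = 2.9574 + 0.96058 + 0.80399 + 0.0765 = 4.7985 kg m².

4.80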